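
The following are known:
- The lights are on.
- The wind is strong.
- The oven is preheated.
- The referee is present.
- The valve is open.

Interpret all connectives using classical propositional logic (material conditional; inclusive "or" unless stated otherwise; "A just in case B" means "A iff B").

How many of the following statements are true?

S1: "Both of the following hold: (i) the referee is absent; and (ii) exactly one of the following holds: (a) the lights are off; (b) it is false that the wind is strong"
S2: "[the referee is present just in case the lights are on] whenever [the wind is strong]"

Let S = "the referee is present" (True), P = "the lights are on" (True), Q = "the wind is strong" (True).

S1: Formalization: not S and (not P xor not Q)

not S = not True = False
not P = not True = False
not Q = not True = False
not P xor not Q = False xor False = False
not S and (not P xor not Q) = False and False = False
So S1 is false.

S2: In symbols: Q -> (S iff P)

S iff P = True iff True = True
Q -> (S iff P) = True -> True = True
Hence S2 is true.

1 of the 2 statements is true.

1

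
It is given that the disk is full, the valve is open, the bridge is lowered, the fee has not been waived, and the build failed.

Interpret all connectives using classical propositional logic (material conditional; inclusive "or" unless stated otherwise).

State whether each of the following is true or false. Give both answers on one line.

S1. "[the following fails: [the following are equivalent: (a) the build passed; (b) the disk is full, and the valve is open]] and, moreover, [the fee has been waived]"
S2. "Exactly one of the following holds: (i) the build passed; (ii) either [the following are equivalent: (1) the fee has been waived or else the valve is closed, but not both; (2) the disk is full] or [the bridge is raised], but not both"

S1 F, S2 F

Let U = "the build passed" (False), P = "the disk is full" (True), Q = "the valve is open" (True), S = "the fee has been waived" (False), R = "the bridge is raised" (False).

S1: Parsed as not (U iff (P and Q)) and S

P and Q = True and True = True
U iff (P and Q) = False iff True = False
not (U iff (P and Q)) = not False = True
not (U iff (P and Q)) and S = True and False = False
So S1 is false.

S2: Parsed as U xor (((S xor not Q) iff P) xor R)

not Q = not True = False
S xor not Q = False xor False = False
(S xor not Q) iff P = False iff True = False
((S xor not Q) iff P) xor R = False xor False = False
U xor (((S xor not Q) iff P) xor R) = False xor False = False
Thus S2 is false.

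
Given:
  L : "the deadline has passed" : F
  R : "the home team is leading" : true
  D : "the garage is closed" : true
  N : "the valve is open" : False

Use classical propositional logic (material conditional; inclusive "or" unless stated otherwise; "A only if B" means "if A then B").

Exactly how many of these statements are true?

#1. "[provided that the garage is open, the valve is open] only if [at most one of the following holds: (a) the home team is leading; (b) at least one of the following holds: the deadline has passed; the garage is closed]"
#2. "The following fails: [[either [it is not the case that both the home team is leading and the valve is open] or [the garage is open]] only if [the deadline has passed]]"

1

#1: Parsed as (~D -> N) -> (R nand (L | D))

~D = ~T = F
~D -> N = F -> F = T
L | D = F | T = T
R nand (L | D) = T nand T = F
(~D -> N) -> (R nand (L | D)) = T -> F = F
Hence #1 is false.

#2: Parsed as ~(((R nand N) | ~D) -> L)

R nand N = T nand F = T
~D = ~T = F
(R nand N) | ~D = T | F = T
((R nand N) | ~D) -> L = T -> F = F
~(((R nand N) | ~D) -> L) = ~F = T
Thus #2 is true.

Count: 1.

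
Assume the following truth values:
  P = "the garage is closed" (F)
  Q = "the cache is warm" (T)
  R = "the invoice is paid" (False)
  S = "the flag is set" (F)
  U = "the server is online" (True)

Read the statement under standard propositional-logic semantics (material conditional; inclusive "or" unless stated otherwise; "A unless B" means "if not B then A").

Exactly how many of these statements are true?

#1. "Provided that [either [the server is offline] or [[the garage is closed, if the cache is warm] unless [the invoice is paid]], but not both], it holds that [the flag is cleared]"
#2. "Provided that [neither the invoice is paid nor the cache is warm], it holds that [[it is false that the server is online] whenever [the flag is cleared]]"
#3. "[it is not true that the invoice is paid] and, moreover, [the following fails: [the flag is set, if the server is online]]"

3

#1: This is (not U xor ((Q -> P) or R)) -> not S.

not U = not True = False
Q -> P = True -> False = False
(Q -> P) or R = False or False = False
not U xor ((Q -> P) or R) = False xor False = False
not S = not False = True
(not U xor ((Q -> P) or R)) -> not S = False -> True = True
Thus #1 is true.

#2: Parsed as (R nor Q) -> (not S -> not U)

R nor Q = False nor True = False
not S = not False = True
not U = not True = False
not S -> not U = True -> False = False
(R nor Q) -> (not S -> not U) = False -> False = True
Thus #2 is true.

#3: Formalization: not R and not (U -> S)

not R = not False = True
U -> S = True -> False = False
not (U -> S) = not False = True
not R and not (U -> S) = True and True = True
Hence #3 is true.

3 of the 3 statements are true (#1, #2, #3).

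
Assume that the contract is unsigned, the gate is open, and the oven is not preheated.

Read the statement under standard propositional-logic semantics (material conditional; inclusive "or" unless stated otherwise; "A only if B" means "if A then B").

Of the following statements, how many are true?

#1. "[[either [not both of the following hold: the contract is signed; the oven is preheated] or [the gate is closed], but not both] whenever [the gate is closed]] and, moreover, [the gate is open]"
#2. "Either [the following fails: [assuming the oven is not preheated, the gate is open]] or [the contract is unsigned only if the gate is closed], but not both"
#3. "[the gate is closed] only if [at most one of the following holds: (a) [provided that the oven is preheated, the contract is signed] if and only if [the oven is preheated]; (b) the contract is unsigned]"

Let Q = "the gate is open" (True), P = "the contract is signed" (False), R = "the oven is preheated" (False).

#1: Parsed as (not Q -> ((P nand R) xor not Q)) and Q

not Q = not True = False
P nand R = False nand False = True
not Q = not True = False
(P nand R) xor not Q = True xor False = True
not Q -> ((P nand R) xor not Q) = False -> True = True
(not Q -> ((P nand R) xor not Q)) and Q = True and True = True
So #1 is true.

#2: This is not (not R -> Q) xor (not P -> not Q).

not R = not False = True
not R -> Q = True -> True = True
not (not R -> Q) = not True = False
not P = not False = True
not Q = not True = False
not P -> not Q = True -> False = False
not (not R -> Q) xor (not P -> not Q) = False xor False = False
So #2 is false.

#3: Parsed as not Q -> (((R -> P) iff R) nand not P)

not Q = not True = False
R -> P = False -> False = True
(R -> P) iff R = True iff False = False
not P = not False = True
((R -> P) iff R) nand not P = False nand True = True
not Q -> (((R -> P) iff R) nand not P) = False -> True = True
Hence #3 is true.

True statements: 2.

2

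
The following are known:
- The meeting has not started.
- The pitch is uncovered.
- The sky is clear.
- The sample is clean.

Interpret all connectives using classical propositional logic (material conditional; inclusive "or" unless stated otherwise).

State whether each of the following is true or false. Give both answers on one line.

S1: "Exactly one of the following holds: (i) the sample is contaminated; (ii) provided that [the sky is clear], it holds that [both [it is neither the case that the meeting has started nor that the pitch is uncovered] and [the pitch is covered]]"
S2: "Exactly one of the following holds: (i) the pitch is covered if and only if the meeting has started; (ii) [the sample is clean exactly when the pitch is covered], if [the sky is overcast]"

S1 F / S2 F

Let G = "the sample is contaminated" (F), L = "the sky is overcast" (F), K = "the meeting has started" (F), S = "the pitch is covered" (F).

S1: In symbols: G xor (~L -> ((K nor ~S) & S))

~L = ~F = T
~S = ~F = T
K nor ~S = F nor T = F
(K nor ~S) & S = F & F = F
~L -> ((K nor ~S) & S) = T -> F = F
G xor (~L -> ((K nor ~S) & S)) = F xor F = F
Hence S1 is false.

S2: This is (S <-> K) xor (L -> (~G <-> S)).

S <-> K = F <-> F = T
~G = ~F = T
~G <-> S = T <-> F = F
L -> (~G <-> S) = F -> F = T
(S <-> K) xor (L -> (~G <-> S)) = T xor T = F
Thus S2 is false.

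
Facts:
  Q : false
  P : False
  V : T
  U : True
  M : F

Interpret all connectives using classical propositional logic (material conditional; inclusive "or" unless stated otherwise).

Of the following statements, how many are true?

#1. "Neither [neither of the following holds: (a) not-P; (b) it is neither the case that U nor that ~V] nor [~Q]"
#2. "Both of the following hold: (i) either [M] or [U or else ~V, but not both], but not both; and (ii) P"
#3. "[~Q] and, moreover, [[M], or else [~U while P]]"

0

#1: This is (not P nor (U nor not V)) nor not Q.

not P = not False = True
not V = not True = False
U nor not V = True nor False = False
not P nor (U nor not V) = True nor False = False
not Q = not False = True
(not P nor (U nor not V)) nor not Q = False nor True = False
So #1 is false.

#2: Formalization: (M xor (U xor not V)) and P

not V = not True = False
U xor not V = True xor False = True
M xor (U xor not V) = False xor True = True
(M xor (U xor not V)) and P = True and False = False
So #2 is false.

#3: This is not Q and (M or (not U and P)).

not Q = not False = True
not U = not True = False
not U and P = False and False = False
M or (not U and P) = False or False = False
not Q and (M or (not U and P)) = True and False = False
So #3 is false.

0 of the 3 statements are true (none).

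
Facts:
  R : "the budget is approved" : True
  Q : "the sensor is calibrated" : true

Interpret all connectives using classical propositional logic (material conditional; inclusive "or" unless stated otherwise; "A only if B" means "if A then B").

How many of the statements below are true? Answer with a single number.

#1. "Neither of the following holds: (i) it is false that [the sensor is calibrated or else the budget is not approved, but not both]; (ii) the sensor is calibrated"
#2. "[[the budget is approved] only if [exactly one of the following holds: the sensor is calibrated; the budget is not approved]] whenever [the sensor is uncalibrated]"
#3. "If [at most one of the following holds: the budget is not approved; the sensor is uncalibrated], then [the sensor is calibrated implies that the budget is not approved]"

#1: Parsed as ~(Q xor ~R) nor Q

~R = ~T = F
Q xor ~R = T xor F = T
~(Q xor ~R) = ~T = F
~(Q xor ~R) nor Q = F nor T = F
Thus #1 is false.

#2: This is ~Q -> (R -> (Q xor ~R)).

~Q = ~T = F
~R = ~T = F
Q xor ~R = T xor F = T
R -> (Q xor ~R) = T -> T = T
~Q -> (R -> (Q xor ~R)) = F -> T = T
So #2 is true.

#3: In symbols: (~R nand ~Q) -> (Q -> ~R)

~R = ~T = F
~Q = ~T = F
~R nand ~Q = F nand F = T
~R = ~T = F
Q -> ~R = T -> F = F
(~R nand ~Q) -> (Q -> ~R) = T -> F = F
Thus #3 is false.

Count: 1.

1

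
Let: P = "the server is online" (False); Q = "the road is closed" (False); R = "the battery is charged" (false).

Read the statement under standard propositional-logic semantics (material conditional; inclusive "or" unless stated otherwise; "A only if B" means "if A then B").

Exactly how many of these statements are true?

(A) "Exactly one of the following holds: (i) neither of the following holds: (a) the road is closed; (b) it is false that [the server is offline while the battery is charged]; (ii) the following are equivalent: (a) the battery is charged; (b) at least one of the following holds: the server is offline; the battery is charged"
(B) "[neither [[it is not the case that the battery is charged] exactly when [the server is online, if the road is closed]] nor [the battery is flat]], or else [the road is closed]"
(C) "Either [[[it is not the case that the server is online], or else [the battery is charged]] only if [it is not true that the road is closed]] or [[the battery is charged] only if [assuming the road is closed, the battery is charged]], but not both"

(A): This is (Q nor ~(~P & R)) xor (R <-> (~P | R)).

~P = ~F = T
~P & R = T & F = F
~(~P & R) = ~F = T
Q nor ~(~P & R) = F nor T = F
~P = ~F = T
~P | R = T | F = T
R <-> (~P | R) = F <-> T = F
(Q nor ~(~P & R)) xor (R <-> (~P | R)) = F xor F = F
Hence (A) is false.

(B): In symbols: ((~R <-> (Q -> P)) nor ~R) | Q

~R = ~F = T
Q -> P = F -> F = T
~R <-> (Q -> P) = T <-> T = T
~R = ~F = T
(~R <-> (Q -> P)) nor ~R = T nor T = F
((~R <-> (Q -> P)) nor ~R) | Q = F | F = F
Thus (B) is false.

(C): Parsed as ((~P | R) -> ~Q) xor (R -> (Q -> R))

~P = ~F = T
~P | R = T | F = T
~Q = ~F = T
(~P | R) -> ~Q = T -> T = T
Q -> R = F -> F = T
R -> (Q -> R) = F -> T = T
((~P | R) -> ~Q) xor (R -> (Q -> R)) = T xor T = F
Hence (C) is false.

0 of the 3 statements are true (none).

0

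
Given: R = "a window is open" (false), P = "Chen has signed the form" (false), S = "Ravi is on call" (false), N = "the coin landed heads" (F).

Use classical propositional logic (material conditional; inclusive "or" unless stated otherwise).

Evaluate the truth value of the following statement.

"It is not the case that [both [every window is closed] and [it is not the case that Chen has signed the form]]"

The statement is false.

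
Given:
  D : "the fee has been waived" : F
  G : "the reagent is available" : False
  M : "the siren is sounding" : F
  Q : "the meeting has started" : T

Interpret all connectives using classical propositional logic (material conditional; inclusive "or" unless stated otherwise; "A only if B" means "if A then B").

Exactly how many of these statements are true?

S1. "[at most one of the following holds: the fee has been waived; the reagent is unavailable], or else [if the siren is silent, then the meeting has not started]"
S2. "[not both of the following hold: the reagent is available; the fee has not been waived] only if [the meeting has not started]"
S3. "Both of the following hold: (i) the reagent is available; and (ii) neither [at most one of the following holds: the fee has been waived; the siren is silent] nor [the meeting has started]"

1

S1: This is (D nand ~G) | (~M -> ~Q).

~G = ~F = T
D nand ~G = F nand T = T
~M = ~F = T
~Q = ~T = F
~M -> ~Q = T -> F = F
(D nand ~G) | (~M -> ~Q) = T | F = T
So S1 is true.

S2: In symbols: (G nand ~D) -> ~Q

~D = ~F = T
G nand ~D = F nand T = T
~Q = ~T = F
(G nand ~D) -> ~Q = T -> F = F
Hence S2 is false.

S3: Parsed as G & ((D nand ~M) nor Q)

~M = ~F = T
D nand ~M = F nand T = T
(D nand ~M) nor Q = T nor T = F
G & ((D nand ~M) nor Q) = F & F = F
Hence S3 is false.

True statements: 1.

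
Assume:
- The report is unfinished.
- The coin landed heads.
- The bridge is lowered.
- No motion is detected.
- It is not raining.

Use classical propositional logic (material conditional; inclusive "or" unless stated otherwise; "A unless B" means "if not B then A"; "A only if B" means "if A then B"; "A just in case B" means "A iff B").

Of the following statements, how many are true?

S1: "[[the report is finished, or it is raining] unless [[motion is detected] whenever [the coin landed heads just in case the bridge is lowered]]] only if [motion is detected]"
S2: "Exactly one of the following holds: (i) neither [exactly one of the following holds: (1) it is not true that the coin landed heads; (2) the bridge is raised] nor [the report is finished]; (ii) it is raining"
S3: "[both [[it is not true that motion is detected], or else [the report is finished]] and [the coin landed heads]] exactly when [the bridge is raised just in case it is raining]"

Let P = "the report is finished" (F), U = "it is raining" (F), Q = "the coin landed heads" (T), R = "the bridge is raised" (F), S = "motion is detected" (F).

S1: In symbols: ((P ∨ U) ∨ ((Q ↔ ¬R) → S)) → S

P ∨ U = F ∨ F = F
¬R = ¬F = T
Q ↔ ¬R = T ↔ T = T
(Q ↔ ¬R) → S = T → F = F
(P ∨ U) ∨ ((Q ↔ ¬R) → S) = F ∨ F = F
((P ∨ U) ∨ ((Q ↔ ¬R) → S)) → S = F → F = T
Hence S1 is true.

S2: Parsed as ((¬Q ⊕ R) ↓ P) ⊕ U

¬Q = ¬T = F
¬Q ⊕ R = F ⊕ F = F
(¬Q ⊕ R) ↓ P = F ↓ F = T
((¬Q ⊕ R) ↓ P) ⊕ U = T ⊕ F = T
Hence S2 is true.

S3: This is ((¬S ∨ P) ∧ Q) ↔ (R ↔ U).

¬S = ¬F = T
¬S ∨ P = T ∨ F = T
(¬S ∨ P) ∧ Q = T ∧ T = T
R ↔ U = F ↔ F = T
((¬S ∨ P) ∧ Q) ↔ (R ↔ U) = T ↔ T = T
Hence S3 is true.

Count: 3.

3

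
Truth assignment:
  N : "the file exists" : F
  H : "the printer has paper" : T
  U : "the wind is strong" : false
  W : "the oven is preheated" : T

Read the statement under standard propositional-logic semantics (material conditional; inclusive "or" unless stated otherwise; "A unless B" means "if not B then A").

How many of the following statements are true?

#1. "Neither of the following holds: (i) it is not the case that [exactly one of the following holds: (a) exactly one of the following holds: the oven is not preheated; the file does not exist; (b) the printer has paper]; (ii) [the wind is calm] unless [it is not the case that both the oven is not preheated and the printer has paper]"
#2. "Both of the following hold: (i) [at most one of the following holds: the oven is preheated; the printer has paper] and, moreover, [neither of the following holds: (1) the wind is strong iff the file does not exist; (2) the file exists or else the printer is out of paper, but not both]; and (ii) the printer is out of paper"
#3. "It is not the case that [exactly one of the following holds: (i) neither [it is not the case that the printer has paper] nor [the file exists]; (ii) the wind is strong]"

#1: Formalization: not ((not W xor not N) xor H) nor (not U or (not W nand H))

not W = not True = False
not N = not False = True
not W xor not N = False xor True = True
(not W xor not N) xor H = True xor True = False
not ((not W xor not N) xor H) = not False = True
not U = not False = True
not W = not True = False
not W nand H = False nand True = True
not U or (not W nand H) = True or True = True
not ((not W xor not N) xor H) nor (not U or (not W nand H)) = True nor True = False
Hence #1 is false.

#2: Formalization: ((W nand H) and ((U iff not N) nor (N xor not H))) and not H

W nand H = True nand True = False
not N = not False = True
U iff not N = False iff True = False
not H = not True = False
N xor not H = False xor False = False
(U iff not N) nor (N xor not H) = False nor False = True
(W nand H) and ((U iff not N) nor (N xor not H)) = False and True = False
not H = not True = False
((W nand H) and ((U iff not N) nor (N xor not H))) and not H = False and False = False
So #2 is false.

#3: Parsed as not ((not H nor N) xor U)

not H = not True = False
not H nor N = False nor False = True
(not H nor N) xor U = True xor False = True
not ((not H nor N) xor U) = not True = False
Thus #3 is false.

True statements: 0 (none).

0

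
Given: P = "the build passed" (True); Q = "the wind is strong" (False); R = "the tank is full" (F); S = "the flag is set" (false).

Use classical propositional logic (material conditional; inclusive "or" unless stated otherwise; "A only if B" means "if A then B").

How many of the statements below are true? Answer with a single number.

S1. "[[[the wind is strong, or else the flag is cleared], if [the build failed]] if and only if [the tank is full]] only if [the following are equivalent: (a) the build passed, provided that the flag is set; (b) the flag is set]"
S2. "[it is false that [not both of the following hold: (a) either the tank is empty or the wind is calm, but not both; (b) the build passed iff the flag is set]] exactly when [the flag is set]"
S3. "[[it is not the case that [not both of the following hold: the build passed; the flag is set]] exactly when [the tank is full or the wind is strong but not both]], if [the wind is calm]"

3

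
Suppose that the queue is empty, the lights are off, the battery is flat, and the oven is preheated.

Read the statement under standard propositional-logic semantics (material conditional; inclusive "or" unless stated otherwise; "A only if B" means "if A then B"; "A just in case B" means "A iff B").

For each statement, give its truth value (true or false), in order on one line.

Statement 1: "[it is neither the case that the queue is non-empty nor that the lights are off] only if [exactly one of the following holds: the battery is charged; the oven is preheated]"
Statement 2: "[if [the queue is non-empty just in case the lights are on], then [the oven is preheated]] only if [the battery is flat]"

Let U = "the queue is empty" (T), G = "the lights are on" (F), D = "the battery is charged" (F), Q = "the oven is preheated" (T).

Statement 1: This is (~U nor ~G) -> (D xor Q).

~U = ~T = F
~G = ~F = T
~U nor ~G = F nor T = F
D xor Q = F xor T = T
(~U nor ~G) -> (D xor Q) = F -> T = T
So Statement 1 is true.

Statement 2: In symbols: ((~U <-> G) -> Q) -> ~D

~U = ~T = F
~U <-> G = F <-> F = T
(~U <-> G) -> Q = T -> T = T
~D = ~F = T
((~U <-> G) -> Q) -> ~D = T -> T = T
Thus Statement 2 is true.

Statement 1 T, Statement 2 T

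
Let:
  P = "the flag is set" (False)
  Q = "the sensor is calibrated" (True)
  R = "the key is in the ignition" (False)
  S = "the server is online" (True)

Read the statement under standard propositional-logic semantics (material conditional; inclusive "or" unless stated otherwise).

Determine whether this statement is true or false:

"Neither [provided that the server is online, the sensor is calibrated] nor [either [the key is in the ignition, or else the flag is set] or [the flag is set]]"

false

This is (S → Q) ↓ ((R ∨ P) ∨ P).

S → Q = T → T = T
R ∨ P = F ∨ F = F
(R ∨ P) ∨ P = F ∨ F = F
(S → Q) ↓ ((R ∨ P) ∨ P) = T ↓ F = F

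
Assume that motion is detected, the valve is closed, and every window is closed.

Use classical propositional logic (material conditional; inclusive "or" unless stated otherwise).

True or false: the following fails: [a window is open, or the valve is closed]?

False.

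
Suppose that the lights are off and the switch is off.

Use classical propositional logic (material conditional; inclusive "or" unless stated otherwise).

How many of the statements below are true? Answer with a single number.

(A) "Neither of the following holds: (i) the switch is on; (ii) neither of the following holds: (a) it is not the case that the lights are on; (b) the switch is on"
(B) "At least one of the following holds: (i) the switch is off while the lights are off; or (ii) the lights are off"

2

Let U = "the switch is on" (False), S = "the lights are on" (False).

(A): This is U nor (not S nor U).

not S = not False = True
not S nor U = True nor False = False
U nor (not S nor U) = False nor False = True
Thus (A) is true.

(B): Parsed as (not U and not S) or not S

not U = not False = True
not S = not False = True
not U and not S = True and True = True
not S = not False = True
(not U and not S) or not S = True or True = True
Hence (B) is true.

2 of the 2 statements are true.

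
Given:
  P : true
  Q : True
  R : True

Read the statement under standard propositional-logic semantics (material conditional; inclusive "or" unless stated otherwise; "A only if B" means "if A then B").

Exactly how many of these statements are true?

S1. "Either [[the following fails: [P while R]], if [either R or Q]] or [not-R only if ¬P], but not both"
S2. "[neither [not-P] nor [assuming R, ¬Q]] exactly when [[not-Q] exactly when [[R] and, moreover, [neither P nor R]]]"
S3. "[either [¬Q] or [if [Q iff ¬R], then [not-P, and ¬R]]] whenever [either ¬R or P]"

3

S1: Formalization: ((R or Q) -> not (P and R)) xor (not R -> not P)

R or Q = True or True = True
P and R = True and True = True
not (P and R) = not True = False
(R or Q) -> not (P and R) = True -> False = False
not R = not True = False
not P = not True = False
not R -> not P = False -> False = True
((R or Q) -> not (P and R)) xor (not R -> not P) = False xor True = True
Hence S1 is true.

S2: This is (not P nor (R -> not Q)) iff (not Q iff (R and (P nor R))).

not P = not True = False
not Q = not True = False
R -> not Q = True -> False = False
not P nor (R -> not Q) = False nor False = True
not Q = not True = False
P nor R = True nor True = False
R and (P nor R) = True and False = False
not Q iff (R and (P nor R)) = False iff False = True
(not P nor (R -> not Q)) iff (not Q iff (R and (P nor R))) = True iff True = True
Hence S2 is true.

S3: In symbols: (not R or P) -> (not Q or ((Q iff not R) -> (not P and not R)))

not R = not True = False
not R or P = False or True = True
not Q = not True = False
not R = not True = False
Q iff not R = True iff False = False
not P = not True = False
not R = not True = False
not P and not R = False and False = False
(Q iff not R) -> (not P and not R) = False -> False = True
not Q or ((Q iff not R) -> (not P and not R)) = False or True = True
(not R or P) -> (not Q or ((Q iff not R) -> (not P and not R))) = True -> True = True
Hence S3 is true.

True statements: 3.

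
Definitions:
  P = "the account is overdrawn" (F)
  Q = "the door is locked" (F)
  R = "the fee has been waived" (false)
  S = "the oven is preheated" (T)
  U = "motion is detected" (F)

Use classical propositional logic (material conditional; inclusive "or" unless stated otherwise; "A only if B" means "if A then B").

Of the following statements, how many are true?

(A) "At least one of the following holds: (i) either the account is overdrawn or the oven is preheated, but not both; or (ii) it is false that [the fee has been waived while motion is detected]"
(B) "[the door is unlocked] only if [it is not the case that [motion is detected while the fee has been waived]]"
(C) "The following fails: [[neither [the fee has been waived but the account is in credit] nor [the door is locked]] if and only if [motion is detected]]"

(A): This is (P ⊕ S) ∨ ¬(R ∧ U).

P ⊕ S = F ⊕ T = T
R ∧ U = F ∧ F = F
¬(R ∧ U) = ¬F = T
(P ⊕ S) ∨ ¬(R ∧ U) = T ∨ T = T
Hence (A) is true.

(B): Parsed as ¬Q → ¬(U ∧ R)

¬Q = ¬F = T
U ∧ R = F ∧ F = F
¬(U ∧ R) = ¬F = T
¬Q → ¬(U ∧ R) = T → T = T
So (B) is true.

(C): In symbols: ¬(((R ∧ ¬P) ↓ Q) ↔ U)

¬P = ¬F = T
R ∧ ¬P = F ∧ T = F
(R ∧ ¬P) ↓ Q = F ↓ F = T
((R ∧ ¬P) ↓ Q) ↔ U = T ↔ F = F
¬(((R ∧ ¬P) ↓ Q) ↔ U) = ¬F = T
Thus (C) is true.

3 of the 3 statements are true ((A), (B), (C)).

3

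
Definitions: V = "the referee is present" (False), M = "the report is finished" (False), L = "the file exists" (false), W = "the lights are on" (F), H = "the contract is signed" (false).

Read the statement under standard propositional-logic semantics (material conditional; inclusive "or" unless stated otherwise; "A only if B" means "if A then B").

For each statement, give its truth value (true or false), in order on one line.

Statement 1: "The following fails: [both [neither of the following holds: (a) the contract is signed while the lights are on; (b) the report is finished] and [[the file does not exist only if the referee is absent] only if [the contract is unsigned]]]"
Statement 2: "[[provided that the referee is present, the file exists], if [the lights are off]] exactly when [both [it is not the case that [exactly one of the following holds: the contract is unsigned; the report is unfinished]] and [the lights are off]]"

Statement 1 false, Statement 2 true

Statement 1: This is ~(((H & W) nor M) & ((~L -> ~V) -> ~H)).

H & W = F & F = F
(H & W) nor M = F nor F = T
~L = ~F = T
~V = ~F = T
~L -> ~V = T -> T = T
~H = ~F = T
(~L -> ~V) -> ~H = T -> T = T
((H & W) nor M) & ((~L -> ~V) -> ~H) = T & T = T
~(((H & W) nor M) & ((~L -> ~V) -> ~H)) = ~T = F
Hence Statement 1 is false.

Statement 2: In symbols: (~W -> (V -> L)) <-> (~(~H xor ~M) & ~W)

~W = ~F = T
V -> L = F -> F = T
~W -> (V -> L) = T -> T = T
~H = ~F = T
~M = ~F = T
~H xor ~M = T xor T = F
~(~H xor ~M) = ~F = T
~W = ~F = T
~(~H xor ~M) & ~W = T & T = T
(~W -> (V -> L)) <-> (~(~H xor ~M) & ~W) = T <-> T = T
Thus Statement 2 is true.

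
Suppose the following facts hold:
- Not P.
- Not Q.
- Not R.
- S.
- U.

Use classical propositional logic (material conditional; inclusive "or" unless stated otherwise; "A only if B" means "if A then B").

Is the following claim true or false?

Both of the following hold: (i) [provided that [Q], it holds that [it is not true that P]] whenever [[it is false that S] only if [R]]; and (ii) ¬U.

Formalization: ((~S -> R) -> (Q -> ~P)) & ~U

~S = ~T = F
~S -> R = F -> F = T
~P = ~F = T
Q -> ~P = F -> T = T
(~S -> R) -> (Q -> ~P) = T -> T = T
~U = ~T = F
((~S -> R) -> (Q -> ~P)) & ~U = T & F = F

false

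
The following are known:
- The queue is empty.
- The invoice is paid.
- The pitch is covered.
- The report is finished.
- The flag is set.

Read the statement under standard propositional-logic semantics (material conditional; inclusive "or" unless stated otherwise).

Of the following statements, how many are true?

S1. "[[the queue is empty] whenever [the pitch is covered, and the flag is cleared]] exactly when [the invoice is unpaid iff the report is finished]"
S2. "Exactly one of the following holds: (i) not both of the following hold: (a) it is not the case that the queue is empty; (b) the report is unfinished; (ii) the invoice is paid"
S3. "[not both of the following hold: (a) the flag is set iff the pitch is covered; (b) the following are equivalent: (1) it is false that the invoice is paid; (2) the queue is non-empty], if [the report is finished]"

0

Let N = "the pitch is covered" (True), L = "the flag is set" (True), Q = "the queue is empty" (True), G = "the invoice is paid" (True), U = "the report is finished" (True).

S1: Formalization: ((N and not L) -> Q) iff (not G iff U)

not L = not True = False
N and not L = True and False = False
(N and not L) -> Q = False -> True = True
not G = not True = False
not G iff U = False iff True = False
((N and not L) -> Q) iff (not G iff U) = True iff False = False
So S1 is false.

S2: This is (not Q nand not U) xor G.

not Q = not True = False
not U = not True = False
not Q nand not U = False nand False = True
(not Q nand not U) xor G = True xor True = False
Thus S2 is false.

S3: This is U -> ((L iff N) nand (not G iff not Q)).

L iff N = True iff True = True
not G = not True = False
not Q = not True = False
not G iff not Q = False iff False = True
(L iff N) nand (not G iff not Q) = True nand True = False
U -> ((L iff N) nand (not G iff not Q)) = True -> False = False
Thus S3 is false.

True statements: 0 (none).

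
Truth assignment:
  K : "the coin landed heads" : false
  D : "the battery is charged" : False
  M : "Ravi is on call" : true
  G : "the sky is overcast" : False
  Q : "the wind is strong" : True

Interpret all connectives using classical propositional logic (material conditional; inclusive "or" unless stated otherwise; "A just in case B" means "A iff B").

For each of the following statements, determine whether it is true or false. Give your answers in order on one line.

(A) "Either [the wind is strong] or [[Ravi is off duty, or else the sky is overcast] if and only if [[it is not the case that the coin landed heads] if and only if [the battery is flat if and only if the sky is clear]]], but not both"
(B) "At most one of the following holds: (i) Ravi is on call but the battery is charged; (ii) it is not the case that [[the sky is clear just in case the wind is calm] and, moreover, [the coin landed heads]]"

(A): This is Q ⊕ ((¬M ∨ G) ↔ (¬K ↔ (¬D ↔ ¬G))).

¬M = ¬T = F
¬M ∨ G = F ∨ F = F
¬K = ¬F = T
¬D = ¬F = T
¬G = ¬F = T
¬D ↔ ¬G = T ↔ T = T
¬K ↔ (¬D ↔ ¬G) = T ↔ T = T
(¬M ∨ G) ↔ (¬K ↔ (¬D ↔ ¬G)) = F ↔ T = F
Q ⊕ ((¬M ∨ G) ↔ (¬K ↔ (¬D ↔ ¬G))) = T ⊕ F = T
Thus (A) is true.

(B): Parsed as (M ∧ D) ↑ ¬((¬G ↔ ¬Q) ∧ K)

M ∧ D = T ∧ F = F
¬G = ¬F = T
¬Q = ¬T = F
¬G ↔ ¬Q = T ↔ F = F
(¬G ↔ ¬Q) ∧ K = F ∧ F = F
¬((¬G ↔ ¬Q) ∧ K) = ¬F = T
(M ∧ D) ↑ ¬((¬G ↔ ¬Q) ∧ K) = F ↑ T = T
Thus (B) is true.

(A) true; (B) true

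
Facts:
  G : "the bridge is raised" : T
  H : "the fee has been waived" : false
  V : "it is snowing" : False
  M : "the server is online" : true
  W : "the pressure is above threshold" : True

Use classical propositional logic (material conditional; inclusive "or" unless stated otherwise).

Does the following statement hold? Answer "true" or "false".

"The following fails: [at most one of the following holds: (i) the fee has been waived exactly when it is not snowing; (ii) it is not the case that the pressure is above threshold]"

Formalization: ~((H <-> ~V) nand ~W)

~V = ~F = T
H <-> ~V = F <-> T = F
~W = ~T = F
(H <-> ~V) nand ~W = F nand F = T
~((H <-> ~V) nand ~W) = ~T = F

False.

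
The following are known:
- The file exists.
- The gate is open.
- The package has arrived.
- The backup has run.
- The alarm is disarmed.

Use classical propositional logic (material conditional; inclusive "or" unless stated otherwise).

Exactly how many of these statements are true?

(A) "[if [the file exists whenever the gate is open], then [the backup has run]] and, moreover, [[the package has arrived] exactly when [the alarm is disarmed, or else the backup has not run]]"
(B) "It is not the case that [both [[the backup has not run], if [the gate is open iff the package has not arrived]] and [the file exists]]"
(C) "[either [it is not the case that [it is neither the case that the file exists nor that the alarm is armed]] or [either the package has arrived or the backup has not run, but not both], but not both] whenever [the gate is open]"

1

Let Q = "the gate is open" (T), P = "the file exists" (T), S = "the backup has run" (T), R = "the package has arrived" (T), U = "the alarm is armed" (F).

(A): This is ((Q -> P) -> S) & (R <-> (~U | ~S)).

Q -> P = T -> T = T
(Q -> P) -> S = T -> T = T
~U = ~F = T
~S = ~T = F
~U | ~S = T | F = T
R <-> (~U | ~S) = T <-> T = T
((Q -> P) -> S) & (R <-> (~U | ~S)) = T & T = T
So (A) is true.

(B): In symbols: ~(((Q <-> ~R) -> ~S) & P)

~R = ~T = F
Q <-> ~R = T <-> F = F
~S = ~T = F
(Q <-> ~R) -> ~S = F -> F = T
((Q <-> ~R) -> ~S) & P = T & T = T
~(((Q <-> ~R) -> ~S) & P) = ~T = F
So (B) is false.

(C): Formalization: Q -> (~(P nor U) xor (R xor ~S))

P nor U = T nor F = F
~(P nor U) = ~F = T
~S = ~T = F
R xor ~S = T xor F = T
~(P nor U) xor (R xor ~S) = T xor T = F
Q -> (~(P nor U) xor (R xor ~S)) = T -> F = F
So (C) is false.

1 of the 3 statements is true ((A)).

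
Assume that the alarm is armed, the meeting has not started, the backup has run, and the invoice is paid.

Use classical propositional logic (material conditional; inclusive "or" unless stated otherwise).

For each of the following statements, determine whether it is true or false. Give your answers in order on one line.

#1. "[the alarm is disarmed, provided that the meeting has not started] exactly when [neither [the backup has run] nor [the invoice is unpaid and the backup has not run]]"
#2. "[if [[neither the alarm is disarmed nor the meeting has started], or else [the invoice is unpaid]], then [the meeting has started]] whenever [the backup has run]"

#1 True, #2 False

Let L = "the meeting has started" (False), V = "the alarm is armed" (True), G = "the backup has run" (True), U = "the invoice is paid" (True).

#1: Parsed as (not L -> not V) iff (G nor (not U and not G))

not L = not False = True
not V = not True = False
not L -> not V = True -> False = False
not U = not True = False
not G = not True = False
not U and not G = False and False = False
G nor (not U and not G) = True nor False = False
(not L -> not V) iff (G nor (not U and not G)) = False iff False = True
Hence #1 is true.

#2: Formalization: G -> (((not V nor L) or not U) -> L)

not V = not True = False
not V nor L = False nor False = True
not U = not True = False
(not V nor L) or not U = True or False = True
((not V nor L) or not U) -> L = True -> False = False
G -> (((not V nor L) or not U) -> L) = True -> False = False
So #2 is false.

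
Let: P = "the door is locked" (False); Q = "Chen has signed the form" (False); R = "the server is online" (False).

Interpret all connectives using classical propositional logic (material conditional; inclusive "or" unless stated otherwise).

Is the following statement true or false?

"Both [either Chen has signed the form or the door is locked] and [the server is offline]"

Values: Q=False, P=False, R=False.
In symbols: (Q or P) and not R

Q or P = False or False = False
not R = not False = True
(Q or P) and not R = False and True = False

False.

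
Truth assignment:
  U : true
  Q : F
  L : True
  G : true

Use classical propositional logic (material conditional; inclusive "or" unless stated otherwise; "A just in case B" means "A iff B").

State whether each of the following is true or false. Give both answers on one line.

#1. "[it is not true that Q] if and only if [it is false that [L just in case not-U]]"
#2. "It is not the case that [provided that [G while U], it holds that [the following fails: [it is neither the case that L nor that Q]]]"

#1 True; #2 False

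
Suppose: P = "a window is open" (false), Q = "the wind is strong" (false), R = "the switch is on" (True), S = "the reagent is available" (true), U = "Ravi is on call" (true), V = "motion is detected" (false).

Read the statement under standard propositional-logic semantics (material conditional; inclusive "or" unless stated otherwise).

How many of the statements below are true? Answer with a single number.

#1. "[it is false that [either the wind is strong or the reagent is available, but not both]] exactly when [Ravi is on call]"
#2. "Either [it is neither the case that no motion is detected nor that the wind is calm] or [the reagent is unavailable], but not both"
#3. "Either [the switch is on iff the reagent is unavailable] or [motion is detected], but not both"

0

#1: This is ~(Q xor S) <-> U.

Q xor S = F xor T = T
~(Q xor S) = ~T = F
~(Q xor S) <-> U = F <-> T = F
Hence #1 is false.

#2: In symbols: (~V nor ~Q) xor ~S

~V = ~F = T
~Q = ~F = T
~V nor ~Q = T nor T = F
~S = ~T = F
(~V nor ~Q) xor ~S = F xor F = F
Hence #2 is false.

#3: This is (R <-> ~S) xor V.

~S = ~T = F
R <-> ~S = T <-> F = F
(R <-> ~S) xor V = F xor F = F
Thus #3 is false.

0 of the 3 statements are true (none).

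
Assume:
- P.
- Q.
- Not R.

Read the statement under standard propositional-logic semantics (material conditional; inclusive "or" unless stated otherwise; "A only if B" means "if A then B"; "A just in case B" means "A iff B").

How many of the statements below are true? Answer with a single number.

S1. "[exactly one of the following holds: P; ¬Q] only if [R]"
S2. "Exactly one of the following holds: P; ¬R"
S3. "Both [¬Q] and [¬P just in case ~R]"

0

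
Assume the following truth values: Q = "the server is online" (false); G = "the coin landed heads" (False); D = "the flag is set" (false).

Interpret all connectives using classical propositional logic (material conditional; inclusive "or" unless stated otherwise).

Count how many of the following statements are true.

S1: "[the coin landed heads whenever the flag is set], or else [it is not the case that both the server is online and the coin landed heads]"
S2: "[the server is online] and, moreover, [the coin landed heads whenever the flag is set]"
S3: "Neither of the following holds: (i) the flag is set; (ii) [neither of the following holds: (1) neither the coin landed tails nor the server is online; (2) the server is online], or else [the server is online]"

1

S1: Parsed as (D -> G) or (Q nand G)

D -> G = False -> False = True
Q nand G = False nand False = True
(D -> G) or (Q nand G) = True or True = True
So S1 is true.

S2: In symbols: Q and (D -> G)

D -> G = False -> False = True
Q and (D -> G) = False and True = False
Thus S2 is false.

S3: In symbols: D nor (((not G nor Q) nor Q) or Q)

not G = not False = True
not G nor Q = True nor False = False
(not G nor Q) nor Q = False nor False = True
((not G nor Q) nor Q) or Q = True or False = True
D nor (((not G nor Q) nor Q) or Q) = False nor True = False
Thus S3 is false.

Count: 1.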